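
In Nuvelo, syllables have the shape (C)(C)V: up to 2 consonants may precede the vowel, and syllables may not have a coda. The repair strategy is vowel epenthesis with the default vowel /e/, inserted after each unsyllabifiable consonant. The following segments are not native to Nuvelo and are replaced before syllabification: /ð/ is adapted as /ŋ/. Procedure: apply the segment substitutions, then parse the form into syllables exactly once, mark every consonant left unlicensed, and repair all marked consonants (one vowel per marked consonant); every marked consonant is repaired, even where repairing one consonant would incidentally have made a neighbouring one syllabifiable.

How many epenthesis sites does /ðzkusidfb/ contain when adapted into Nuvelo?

After substitution the input is /ŋzkusidfb/.
The unsyllabifiable consonants are /ŋ/, /d/, /f/, /b/; each receives one epenthetic vowel.

4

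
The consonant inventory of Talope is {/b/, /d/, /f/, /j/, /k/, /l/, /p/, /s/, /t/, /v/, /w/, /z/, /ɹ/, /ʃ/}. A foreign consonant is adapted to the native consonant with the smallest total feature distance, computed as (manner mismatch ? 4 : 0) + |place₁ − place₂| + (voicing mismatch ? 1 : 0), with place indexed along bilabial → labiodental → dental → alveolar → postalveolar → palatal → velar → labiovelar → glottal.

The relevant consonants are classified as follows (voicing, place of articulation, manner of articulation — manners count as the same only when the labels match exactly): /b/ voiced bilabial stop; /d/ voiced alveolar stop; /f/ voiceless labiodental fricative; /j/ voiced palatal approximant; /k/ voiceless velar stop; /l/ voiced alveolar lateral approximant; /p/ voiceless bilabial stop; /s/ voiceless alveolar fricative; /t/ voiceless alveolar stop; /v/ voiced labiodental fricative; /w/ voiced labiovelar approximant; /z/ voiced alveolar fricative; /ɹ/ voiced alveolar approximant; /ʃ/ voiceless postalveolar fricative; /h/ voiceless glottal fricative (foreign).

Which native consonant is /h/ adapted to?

ʃ

/ʃ/ is closest: same manner (fricative), place distance 4 (glottal→postalveolar), same voicing; total 4. Next closest is /s/ at distance 5.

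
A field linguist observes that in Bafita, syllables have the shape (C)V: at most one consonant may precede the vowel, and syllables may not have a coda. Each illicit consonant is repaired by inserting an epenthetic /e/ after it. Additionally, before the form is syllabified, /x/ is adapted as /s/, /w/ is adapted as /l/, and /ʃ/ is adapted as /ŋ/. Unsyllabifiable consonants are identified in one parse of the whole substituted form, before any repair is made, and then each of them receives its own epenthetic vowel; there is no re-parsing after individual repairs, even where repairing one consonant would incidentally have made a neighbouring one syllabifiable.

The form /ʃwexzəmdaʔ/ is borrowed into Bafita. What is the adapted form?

ŋelesezəmedaʔe

Substitution: /ʃ/ → /ŋ/, /w/ → /l/, /x/ → /s/, giving /ŋleszəmdaʔ/.
The consonants /ŋ/, /s/, /m/, /ʔ/ cannot be parsed into a legal (C)V syllable (no codas are permitted; onsets are limited to one consonant).
Epenthesis after each stranded consonant: /ŋ/ → /ŋe/, /s/ → /se/, /m/ → /me/, /ʔ/ → /ʔe/.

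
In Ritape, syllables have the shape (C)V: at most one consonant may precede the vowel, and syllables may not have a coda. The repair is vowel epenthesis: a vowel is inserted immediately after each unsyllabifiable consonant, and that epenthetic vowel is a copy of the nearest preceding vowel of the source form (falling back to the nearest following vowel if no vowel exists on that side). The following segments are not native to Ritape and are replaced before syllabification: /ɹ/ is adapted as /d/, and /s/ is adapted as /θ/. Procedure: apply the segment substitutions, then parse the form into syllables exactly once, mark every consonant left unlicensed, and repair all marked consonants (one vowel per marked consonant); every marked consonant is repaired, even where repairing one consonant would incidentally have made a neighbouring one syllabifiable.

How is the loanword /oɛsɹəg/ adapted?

oɛθɛdəgə

Substitution: /s/ → /θ/, /ɹ/ → /d/, giving /oɛθdəg/.
The consonants /θ/, /g/ cannot be parsed into a legal (C)V syllable (no codas are permitted; onsets are limited to one consonant).
Inserting the epenthetic vowel yields /θ/ → /θɛ/, /g/ → /gə/.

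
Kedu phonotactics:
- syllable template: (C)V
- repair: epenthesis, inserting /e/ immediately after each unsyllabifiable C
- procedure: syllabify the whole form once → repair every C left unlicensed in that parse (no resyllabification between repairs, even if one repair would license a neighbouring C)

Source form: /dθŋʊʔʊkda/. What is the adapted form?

deθeŋʊʔʊkeda

The consonants /d/, /θ/, /k/ cannot be parsed into a legal (C)V syllable (no codas are permitted; onsets are limited to one consonant).
Each unlicensed consonant becomes the onset of a new syllable: /d/ → /de/, /θ/ → /θe/, /k/ → /ke/.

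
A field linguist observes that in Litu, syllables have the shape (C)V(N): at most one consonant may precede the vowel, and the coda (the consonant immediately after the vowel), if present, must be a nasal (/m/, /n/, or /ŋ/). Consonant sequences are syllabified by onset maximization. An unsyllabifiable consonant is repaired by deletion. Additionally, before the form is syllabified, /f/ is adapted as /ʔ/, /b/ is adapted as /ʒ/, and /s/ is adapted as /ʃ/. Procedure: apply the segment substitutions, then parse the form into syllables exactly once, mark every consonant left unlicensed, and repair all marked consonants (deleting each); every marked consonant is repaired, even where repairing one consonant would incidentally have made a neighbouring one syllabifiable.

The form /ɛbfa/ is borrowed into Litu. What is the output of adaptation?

Substitution: /b/ → /ʒ/, /f/ → /ʔ/, giving /ɛʒʔa/.
Syllabifying with onset maximization leaves /ʒ/ stranded (only a nasal (/m/, /n/, or /ŋ/) is licensed in coda position; onsets are limited to one consonant).
Deleting the stranded consonants removes /ʒ/.

ɛʔa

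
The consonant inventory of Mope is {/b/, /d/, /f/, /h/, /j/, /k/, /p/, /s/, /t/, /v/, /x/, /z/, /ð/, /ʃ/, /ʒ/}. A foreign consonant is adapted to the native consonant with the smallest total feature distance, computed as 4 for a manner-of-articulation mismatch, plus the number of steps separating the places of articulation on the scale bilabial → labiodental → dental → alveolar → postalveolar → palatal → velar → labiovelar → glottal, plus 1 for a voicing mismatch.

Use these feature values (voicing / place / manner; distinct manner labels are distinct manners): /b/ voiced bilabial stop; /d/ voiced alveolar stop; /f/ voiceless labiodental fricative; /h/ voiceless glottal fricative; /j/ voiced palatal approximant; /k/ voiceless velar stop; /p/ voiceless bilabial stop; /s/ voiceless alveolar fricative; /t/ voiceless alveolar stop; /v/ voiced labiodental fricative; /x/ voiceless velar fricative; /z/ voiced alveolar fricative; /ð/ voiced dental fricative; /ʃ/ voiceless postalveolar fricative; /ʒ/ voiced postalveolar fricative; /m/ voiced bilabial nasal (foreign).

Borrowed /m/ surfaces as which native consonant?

b

/b/ is closest: manner differs (nasal→stop, +4), place distance 0 (bilabial→bilabial), same voicing; total 4. Next closest is /p/ at distance 5.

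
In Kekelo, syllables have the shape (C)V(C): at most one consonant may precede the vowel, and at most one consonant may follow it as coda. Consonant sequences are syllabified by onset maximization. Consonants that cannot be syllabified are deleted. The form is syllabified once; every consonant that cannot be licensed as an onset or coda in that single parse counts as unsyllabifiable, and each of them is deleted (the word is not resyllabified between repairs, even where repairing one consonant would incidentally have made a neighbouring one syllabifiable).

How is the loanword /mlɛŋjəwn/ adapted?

Syllabifying with onset maximization leaves /m/, /n/ stranded (at most one coda consonant is licensed; onsets are limited to one consonant).
Deleting the stranded consonants removes /m/, /n/.

lɛŋjəw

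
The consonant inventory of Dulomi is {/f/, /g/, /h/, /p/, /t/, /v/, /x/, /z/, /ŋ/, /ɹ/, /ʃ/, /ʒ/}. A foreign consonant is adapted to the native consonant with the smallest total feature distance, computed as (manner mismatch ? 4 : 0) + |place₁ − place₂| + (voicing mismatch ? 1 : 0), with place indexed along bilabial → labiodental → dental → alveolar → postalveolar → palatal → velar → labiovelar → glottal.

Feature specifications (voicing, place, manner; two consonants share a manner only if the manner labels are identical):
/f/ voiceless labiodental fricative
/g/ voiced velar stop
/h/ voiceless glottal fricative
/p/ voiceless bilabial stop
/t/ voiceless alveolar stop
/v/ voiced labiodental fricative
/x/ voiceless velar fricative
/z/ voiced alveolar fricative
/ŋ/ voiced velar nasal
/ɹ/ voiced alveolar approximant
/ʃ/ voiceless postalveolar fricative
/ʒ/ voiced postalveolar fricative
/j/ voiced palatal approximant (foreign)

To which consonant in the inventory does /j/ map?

ɹ

/ɹ/ is closest: same manner (approximant), place distance 2 (palatal→alveolar), same voicing; total 2. Next closest is /g/ at distance 5.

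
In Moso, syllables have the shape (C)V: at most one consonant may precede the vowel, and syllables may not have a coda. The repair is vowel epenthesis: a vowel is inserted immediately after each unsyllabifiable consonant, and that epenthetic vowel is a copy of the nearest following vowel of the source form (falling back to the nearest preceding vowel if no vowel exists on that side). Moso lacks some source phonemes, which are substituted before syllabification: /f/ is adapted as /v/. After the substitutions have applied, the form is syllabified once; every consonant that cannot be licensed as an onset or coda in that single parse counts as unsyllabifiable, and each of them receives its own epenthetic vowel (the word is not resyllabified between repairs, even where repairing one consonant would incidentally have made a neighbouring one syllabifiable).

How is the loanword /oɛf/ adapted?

oɛvɛ

Substitution: /f/ → /v/, giving /oɛv/.
The consonants /v/ cannot be parsed into a legal (C)V syllable (no codas are permitted; onsets are limited to one consonant).
Each unlicensed consonant becomes the onset of a new syllable: /v/ → /vɛ/.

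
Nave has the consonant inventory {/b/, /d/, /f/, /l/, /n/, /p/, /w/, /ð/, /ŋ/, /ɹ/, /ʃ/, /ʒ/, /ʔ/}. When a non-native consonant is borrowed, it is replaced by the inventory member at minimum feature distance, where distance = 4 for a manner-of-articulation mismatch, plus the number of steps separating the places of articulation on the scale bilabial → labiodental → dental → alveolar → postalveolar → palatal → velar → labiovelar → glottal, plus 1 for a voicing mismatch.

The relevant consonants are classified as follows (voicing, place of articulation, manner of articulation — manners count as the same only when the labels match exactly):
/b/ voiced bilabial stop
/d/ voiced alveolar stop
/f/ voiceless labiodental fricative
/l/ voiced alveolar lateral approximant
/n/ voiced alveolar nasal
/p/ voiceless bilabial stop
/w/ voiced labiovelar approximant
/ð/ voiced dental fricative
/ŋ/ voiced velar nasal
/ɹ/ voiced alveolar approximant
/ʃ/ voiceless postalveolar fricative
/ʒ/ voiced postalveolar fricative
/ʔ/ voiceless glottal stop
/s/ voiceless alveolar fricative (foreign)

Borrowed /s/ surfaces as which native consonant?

ʃ

/ʃ/ is closest: same manner (fricative), place distance 1 (alveolar→postalveolar), same voicing; total 1. Next closest is /f/ at distance 2.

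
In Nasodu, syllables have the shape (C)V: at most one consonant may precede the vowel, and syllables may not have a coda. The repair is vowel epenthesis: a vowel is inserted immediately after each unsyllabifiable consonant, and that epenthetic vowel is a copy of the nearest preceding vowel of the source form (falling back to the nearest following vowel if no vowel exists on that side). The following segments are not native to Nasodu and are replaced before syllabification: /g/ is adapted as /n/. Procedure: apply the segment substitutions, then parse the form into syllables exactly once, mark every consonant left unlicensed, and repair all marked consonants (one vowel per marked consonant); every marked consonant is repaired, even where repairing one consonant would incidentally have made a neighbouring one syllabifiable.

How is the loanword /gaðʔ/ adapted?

naðaʔa

Substitution: /g/ → /n/, giving /naðʔ/.
The consonants /ð/, /ʔ/ cannot be parsed into a legal (C)V syllable (no codas are permitted; onsets are limited to one consonant).
Each unlicensed consonant becomes the onset of a new syllable: /ð/ → /ða/, /ʔ/ → /ʔa/.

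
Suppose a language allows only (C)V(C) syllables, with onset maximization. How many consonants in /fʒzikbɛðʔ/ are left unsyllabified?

3

The consonants /f/, /ʒ/, /ʔ/ cannot be parsed into a legal (C)V(C) syllable (at most one coda consonant is licensed; onsets are limited to one consonant).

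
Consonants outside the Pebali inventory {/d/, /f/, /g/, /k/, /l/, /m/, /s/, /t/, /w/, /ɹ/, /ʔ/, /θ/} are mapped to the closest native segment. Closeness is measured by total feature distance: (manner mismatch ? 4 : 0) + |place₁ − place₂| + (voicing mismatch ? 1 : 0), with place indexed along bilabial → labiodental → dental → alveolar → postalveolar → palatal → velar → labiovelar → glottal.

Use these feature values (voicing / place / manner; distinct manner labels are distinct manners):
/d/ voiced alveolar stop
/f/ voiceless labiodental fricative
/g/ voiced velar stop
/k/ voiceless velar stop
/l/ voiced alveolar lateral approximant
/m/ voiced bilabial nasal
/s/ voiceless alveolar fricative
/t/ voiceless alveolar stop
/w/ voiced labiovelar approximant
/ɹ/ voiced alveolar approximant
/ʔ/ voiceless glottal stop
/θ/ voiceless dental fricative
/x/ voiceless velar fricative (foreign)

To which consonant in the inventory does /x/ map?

s

/s/ is closest: same manner (fricative), place distance 3 (velar→alveolar), same voicing; total 3. Next closest is /k/ at distance 4.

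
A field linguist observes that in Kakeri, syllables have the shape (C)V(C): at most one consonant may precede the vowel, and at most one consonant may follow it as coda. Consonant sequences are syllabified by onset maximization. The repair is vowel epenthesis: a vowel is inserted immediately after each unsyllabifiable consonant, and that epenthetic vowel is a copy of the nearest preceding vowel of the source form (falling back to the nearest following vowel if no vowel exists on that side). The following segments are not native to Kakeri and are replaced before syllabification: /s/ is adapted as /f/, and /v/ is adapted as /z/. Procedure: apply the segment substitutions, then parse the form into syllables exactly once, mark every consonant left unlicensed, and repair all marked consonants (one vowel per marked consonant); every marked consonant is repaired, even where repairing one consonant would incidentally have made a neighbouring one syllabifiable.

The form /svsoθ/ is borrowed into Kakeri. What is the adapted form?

fozofoθ

Substitution: /s/ → /f/, /v/ → /z/, giving /fzfoθ/.
The consonants /f/, /z/ cannot be parsed into a legal (C)V(C) syllable (at most one coda consonant is licensed; onsets are limited to one consonant).
Each unlicensed consonant becomes the onset of a new syllable: /f/ → /fo/, /z/ → /zo/.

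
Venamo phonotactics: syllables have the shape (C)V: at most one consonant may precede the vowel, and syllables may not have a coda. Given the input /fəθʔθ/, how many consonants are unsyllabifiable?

Under (C)V, the unsyllabifiable consonants are /θ/, /ʔ/, /θ/ (no codas are permitted; onsets are limited to one consonant).

3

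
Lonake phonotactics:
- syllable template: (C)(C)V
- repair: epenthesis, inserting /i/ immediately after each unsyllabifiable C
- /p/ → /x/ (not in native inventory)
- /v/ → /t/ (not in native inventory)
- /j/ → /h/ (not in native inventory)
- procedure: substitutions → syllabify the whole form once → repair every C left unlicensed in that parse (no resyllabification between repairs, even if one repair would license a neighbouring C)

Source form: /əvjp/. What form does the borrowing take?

ətihixi

Substitution: /v/ → /t/, /j/ → /h/, /p/ → /x/, giving /əthx/.
Under (C)(C)V, the unsyllabifiable consonants are /t/, /h/, /x/ (no codas are permitted; onsets may contain at most 2 consonants).
Epenthesis after each stranded consonant: /t/ → /ti/, /h/ → /hi/, /x/ → /xi/.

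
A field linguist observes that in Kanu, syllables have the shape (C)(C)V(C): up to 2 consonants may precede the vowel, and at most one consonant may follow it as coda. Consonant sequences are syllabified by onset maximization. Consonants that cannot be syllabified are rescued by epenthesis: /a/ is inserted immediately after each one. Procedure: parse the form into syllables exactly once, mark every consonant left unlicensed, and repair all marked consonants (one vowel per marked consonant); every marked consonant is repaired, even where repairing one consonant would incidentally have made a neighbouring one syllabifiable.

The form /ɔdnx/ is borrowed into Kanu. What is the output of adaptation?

Under (C)(C)V(C), the unsyllabifiable consonants are /n/, /x/ (at most one coda consonant is licensed; onsets may contain at most 2 consonants).
Inserting the epenthetic vowel yields /n/ → /na/, /x/ → /xa/.

ɔdnaxa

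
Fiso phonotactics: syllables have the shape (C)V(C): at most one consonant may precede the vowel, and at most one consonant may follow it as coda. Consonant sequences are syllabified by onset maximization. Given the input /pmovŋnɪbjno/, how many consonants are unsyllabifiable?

Under (C)V(C), the unsyllabifiable consonants are /p/, /ŋ/, /j/ (at most one coda consonant is licensed; onsets are limited to one consonant).

3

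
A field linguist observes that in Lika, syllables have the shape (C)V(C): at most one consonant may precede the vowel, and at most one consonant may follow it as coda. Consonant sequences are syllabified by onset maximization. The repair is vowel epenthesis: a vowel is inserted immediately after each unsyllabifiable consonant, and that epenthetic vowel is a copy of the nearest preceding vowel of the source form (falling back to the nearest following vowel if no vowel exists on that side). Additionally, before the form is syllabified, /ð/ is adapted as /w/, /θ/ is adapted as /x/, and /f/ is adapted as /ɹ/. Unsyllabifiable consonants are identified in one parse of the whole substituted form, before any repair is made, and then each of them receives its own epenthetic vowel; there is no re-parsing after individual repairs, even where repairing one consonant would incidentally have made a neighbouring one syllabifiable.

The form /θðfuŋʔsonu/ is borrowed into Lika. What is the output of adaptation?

Substitution: /θ/ → /x/, /ð/ → /w/, /f/ → /ɹ/, giving /xwɹuŋʔsonu/.
Under (C)V(C), the unsyllabifiable consonants are /x/, /w/, /ʔ/ (at most one coda consonant is licensed; onsets are limited to one consonant).
Each unlicensed consonant becomes the onset of a new syllable: /x/ → /xu/, /w/ → /wu/, /ʔ/ → /ʔu/.

xuwuɹuŋʔusonu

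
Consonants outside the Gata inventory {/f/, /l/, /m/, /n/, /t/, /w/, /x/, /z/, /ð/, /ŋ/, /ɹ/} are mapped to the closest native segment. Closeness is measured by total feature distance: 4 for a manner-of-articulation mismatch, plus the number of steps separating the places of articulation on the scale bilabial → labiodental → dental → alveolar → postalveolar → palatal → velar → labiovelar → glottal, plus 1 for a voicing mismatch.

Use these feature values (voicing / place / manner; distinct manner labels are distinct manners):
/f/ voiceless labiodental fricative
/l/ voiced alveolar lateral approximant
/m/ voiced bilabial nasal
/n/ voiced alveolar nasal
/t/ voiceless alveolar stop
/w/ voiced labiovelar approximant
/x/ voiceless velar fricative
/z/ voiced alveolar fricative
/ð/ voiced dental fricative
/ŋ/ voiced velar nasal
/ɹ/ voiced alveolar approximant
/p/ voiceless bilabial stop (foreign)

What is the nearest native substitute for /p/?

t

/t/ is closest: same manner (stop), place distance 3 (bilabial→alveolar), same voicing; total 3. Next closest is /f/ at distance 5.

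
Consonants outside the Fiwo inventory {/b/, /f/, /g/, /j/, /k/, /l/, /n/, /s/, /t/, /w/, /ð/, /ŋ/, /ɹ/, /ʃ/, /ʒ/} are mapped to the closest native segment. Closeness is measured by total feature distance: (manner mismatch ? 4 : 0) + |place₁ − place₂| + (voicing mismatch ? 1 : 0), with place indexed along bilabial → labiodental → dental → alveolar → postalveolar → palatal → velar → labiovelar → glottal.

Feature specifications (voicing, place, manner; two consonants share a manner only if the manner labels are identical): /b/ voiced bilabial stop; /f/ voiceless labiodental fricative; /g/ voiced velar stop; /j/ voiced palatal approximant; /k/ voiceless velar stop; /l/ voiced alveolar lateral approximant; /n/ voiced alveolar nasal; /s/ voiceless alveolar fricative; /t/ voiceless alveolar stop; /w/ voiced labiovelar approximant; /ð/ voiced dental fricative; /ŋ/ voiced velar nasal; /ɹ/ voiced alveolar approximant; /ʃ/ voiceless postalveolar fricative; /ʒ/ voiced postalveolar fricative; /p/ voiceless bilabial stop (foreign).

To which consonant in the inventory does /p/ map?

b

/b/ is closest: same manner (stop), place distance 0 (bilabial→bilabial), voicing differs (+1); total 1. Next closest is /t/ at distance 3.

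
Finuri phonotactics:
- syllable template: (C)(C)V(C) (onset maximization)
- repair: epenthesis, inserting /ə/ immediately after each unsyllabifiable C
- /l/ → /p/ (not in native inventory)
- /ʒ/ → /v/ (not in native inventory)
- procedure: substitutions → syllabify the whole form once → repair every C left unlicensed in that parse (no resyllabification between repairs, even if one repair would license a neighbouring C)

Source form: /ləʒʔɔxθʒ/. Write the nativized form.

Substitution: /l/ → /p/, /ʒ/ → /v/, giving /pəvʔɔxθv/.
Under (C)(C)V(C), the unsyllabifiable consonants are /θ/, /v/ (at most one coda consonant is licensed; onsets may contain at most 2 consonants).
Epenthesis after each stranded consonant: /θ/ → /θə/, /v/ → /və/.

pəvʔɔxθəvə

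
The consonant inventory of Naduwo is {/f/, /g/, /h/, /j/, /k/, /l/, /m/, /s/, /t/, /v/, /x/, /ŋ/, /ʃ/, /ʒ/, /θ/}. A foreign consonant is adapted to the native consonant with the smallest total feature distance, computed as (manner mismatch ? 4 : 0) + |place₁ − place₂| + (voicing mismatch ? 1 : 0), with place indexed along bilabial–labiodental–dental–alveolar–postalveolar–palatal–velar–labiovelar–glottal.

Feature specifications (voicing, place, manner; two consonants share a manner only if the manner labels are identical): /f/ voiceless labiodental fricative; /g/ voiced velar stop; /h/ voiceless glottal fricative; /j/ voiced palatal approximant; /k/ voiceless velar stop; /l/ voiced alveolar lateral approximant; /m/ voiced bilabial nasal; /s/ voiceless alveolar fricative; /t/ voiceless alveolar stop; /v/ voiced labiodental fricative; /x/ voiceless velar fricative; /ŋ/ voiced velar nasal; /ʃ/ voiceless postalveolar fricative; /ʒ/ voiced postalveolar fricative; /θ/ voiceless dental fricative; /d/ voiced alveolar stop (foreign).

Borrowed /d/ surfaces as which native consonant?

t

/t/ is closest: same manner (stop), place distance 0 (alveolar→alveolar), voicing differs (+1); total 1. Next closest is /g/ at distance 3.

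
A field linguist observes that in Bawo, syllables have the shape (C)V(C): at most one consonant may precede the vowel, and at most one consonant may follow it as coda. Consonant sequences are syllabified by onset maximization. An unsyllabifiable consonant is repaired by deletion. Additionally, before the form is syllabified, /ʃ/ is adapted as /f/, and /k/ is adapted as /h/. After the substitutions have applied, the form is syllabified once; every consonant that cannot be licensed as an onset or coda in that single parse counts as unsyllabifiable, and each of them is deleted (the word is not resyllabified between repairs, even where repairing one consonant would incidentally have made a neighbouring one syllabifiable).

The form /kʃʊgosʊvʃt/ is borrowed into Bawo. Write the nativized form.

Substitution: /k/ → /h/, /ʃ/ → /f/, giving /hfʊgosʊvft/.
Under (C)V(C), the unsyllabifiable consonants are /h/, /f/, /t/ (at most one coda consonant is licensed; onsets are limited to one consonant).
Deleting the stranded consonants removes /h/, /f/, /t/.

fʊgosʊv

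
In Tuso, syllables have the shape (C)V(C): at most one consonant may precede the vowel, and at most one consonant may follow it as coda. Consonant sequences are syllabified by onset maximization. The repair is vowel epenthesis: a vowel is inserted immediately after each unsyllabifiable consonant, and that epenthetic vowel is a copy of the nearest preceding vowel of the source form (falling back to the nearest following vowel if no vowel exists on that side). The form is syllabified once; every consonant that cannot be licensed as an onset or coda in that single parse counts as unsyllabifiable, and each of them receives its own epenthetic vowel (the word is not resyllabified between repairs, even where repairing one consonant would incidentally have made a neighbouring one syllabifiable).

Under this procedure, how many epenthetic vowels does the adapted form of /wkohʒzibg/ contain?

3

The unsyllabifiable consonants are /w/, /ʒ/, /g/; each receives one epenthetic vowel.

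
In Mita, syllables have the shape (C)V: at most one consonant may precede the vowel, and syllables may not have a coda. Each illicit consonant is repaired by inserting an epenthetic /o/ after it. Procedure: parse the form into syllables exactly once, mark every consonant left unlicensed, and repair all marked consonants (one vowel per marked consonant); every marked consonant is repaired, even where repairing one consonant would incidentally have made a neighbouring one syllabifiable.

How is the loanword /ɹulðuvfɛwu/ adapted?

The consonants /l/, /v/ cannot be parsed into a legal (C)V syllable (no codas are permitted; onsets are limited to one consonant).
Epenthesis after each stranded consonant: /l/ → /lo/, /v/ → /vo/.

ɹuloðuvofɛwu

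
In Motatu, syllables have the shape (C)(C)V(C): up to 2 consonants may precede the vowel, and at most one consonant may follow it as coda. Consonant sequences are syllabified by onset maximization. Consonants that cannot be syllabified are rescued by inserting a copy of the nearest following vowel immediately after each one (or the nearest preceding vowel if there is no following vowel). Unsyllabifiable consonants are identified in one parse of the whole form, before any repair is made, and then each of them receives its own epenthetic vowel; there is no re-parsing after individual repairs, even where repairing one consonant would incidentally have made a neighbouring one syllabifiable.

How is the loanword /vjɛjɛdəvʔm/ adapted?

vjɛjɛdəvʔəmə

Under (C)(C)V(C), the unsyllabifiable consonants are /ʔ/, /m/ (at most one coda consonant is licensed; onsets may contain at most 2 consonants).
Inserting the epenthetic vowel yields /ʔ/ → /ʔə/, /m/ → /mə/.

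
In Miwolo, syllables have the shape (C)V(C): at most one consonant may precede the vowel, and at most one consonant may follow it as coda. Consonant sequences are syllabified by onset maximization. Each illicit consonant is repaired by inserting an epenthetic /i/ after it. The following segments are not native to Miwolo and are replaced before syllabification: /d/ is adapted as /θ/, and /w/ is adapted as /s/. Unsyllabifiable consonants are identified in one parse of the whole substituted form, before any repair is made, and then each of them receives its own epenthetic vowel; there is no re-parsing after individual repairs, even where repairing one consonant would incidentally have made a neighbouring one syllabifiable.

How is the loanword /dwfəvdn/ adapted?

θisifəvθini

Substitution: /d/ → /θ/, /w/ → /s/, giving /θsfəvθn/.
Under (C)V(C), the unsyllabifiable consonants are /θ/, /s/, /θ/, /n/ (at most one coda consonant is licensed; onsets are limited to one consonant).
Epenthesis after each stranded consonant: /θ/ → /θi/, /s/ → /si/, /θ/ → /θi/, /n/ → /ni/.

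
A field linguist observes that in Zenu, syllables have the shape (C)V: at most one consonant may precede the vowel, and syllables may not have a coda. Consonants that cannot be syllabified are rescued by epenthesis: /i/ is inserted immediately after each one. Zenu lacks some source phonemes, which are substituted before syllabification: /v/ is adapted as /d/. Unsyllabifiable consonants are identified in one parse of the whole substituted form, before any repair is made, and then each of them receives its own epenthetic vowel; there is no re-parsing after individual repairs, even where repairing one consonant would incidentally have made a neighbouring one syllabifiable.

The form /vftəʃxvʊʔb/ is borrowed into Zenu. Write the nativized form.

difitəʃixidʊʔibi

Substitution: /v/ → /d/, giving /dftəʃxdʊʔb/.
The consonants /d/, /f/, /ʃ/, /x/, /ʔ/, /b/ cannot be parsed into a legal (C)V syllable (no codas are permitted; onsets are limited to one consonant).
Epenthesis after each stranded consonant: /d/ → /di/, /f/ → /fi/, /ʃ/ → /ʃi/, /x/ → /xi/, /ʔ/ → /ʔi/, /b/ → /bi/.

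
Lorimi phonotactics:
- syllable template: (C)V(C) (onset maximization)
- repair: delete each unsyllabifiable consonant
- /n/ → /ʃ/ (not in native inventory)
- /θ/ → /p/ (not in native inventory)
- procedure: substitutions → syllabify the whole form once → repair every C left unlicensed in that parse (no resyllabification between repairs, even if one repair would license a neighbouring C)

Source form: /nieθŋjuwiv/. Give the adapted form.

ʃiepjuwiv

Substitution: /n/ → /ʃ/, /θ/ → /p/, giving /ʃiepŋjuwiv/.
Syllabifying with onset maximization leaves /ŋ/ stranded (at most one coda consonant is licensed; onsets are limited to one consonant).
Deletion applies to /ŋ/.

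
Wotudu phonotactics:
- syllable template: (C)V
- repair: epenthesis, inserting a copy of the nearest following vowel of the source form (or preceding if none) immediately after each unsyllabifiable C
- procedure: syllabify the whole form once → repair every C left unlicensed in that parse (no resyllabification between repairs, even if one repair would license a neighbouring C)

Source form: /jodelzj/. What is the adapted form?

Under (C)V, the unsyllabifiable consonants are /l/, /z/, /j/ (no codas are permitted; onsets are limited to one consonant).
Each unlicensed consonant becomes the onset of a new syllable: /l/ → /le/, /z/ → /ze/, /j/ → /je/.

jodelezeje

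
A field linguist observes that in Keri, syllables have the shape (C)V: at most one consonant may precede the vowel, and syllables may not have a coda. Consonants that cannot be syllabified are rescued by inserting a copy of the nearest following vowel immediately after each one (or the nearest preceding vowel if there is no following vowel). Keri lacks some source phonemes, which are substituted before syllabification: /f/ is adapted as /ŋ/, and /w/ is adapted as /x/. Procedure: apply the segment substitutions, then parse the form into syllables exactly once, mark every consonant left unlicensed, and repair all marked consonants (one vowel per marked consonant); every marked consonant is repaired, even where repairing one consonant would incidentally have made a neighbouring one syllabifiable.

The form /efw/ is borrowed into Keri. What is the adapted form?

Substitution: /f/ → /ŋ/, /w/ → /x/, giving /eŋx/.
The consonants /ŋ/, /x/ cannot be parsed into a legal (C)V syllable (no codas are permitted; onsets are limited to one consonant).
Epenthesis after each stranded consonant: /ŋ/ → /ŋe/, /x/ → /xe/.

eŋexe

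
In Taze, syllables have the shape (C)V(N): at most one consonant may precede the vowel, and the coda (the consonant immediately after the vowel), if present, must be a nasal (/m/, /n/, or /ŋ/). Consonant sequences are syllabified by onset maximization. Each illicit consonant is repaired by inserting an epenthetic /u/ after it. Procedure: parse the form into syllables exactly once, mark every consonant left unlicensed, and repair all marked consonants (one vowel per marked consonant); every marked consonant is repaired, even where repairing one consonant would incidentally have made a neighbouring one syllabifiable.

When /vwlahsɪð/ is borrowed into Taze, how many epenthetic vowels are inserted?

4

The unsyllabifiable consonants are /v/, /w/, /h/, /ð/; each receives one epenthetic vowel.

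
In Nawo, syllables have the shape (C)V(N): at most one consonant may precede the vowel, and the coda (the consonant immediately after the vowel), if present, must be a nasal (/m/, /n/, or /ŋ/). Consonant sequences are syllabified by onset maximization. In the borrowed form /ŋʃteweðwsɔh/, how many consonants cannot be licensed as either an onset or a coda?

Under (C)V(N), the unsyllabifiable consonants are /ŋ/, /ʃ/, /ð/, /w/, /h/ (only a nasal (/m/, /n/, or /ŋ/) is licensed in coda position; onsets are limited to one consonant).

5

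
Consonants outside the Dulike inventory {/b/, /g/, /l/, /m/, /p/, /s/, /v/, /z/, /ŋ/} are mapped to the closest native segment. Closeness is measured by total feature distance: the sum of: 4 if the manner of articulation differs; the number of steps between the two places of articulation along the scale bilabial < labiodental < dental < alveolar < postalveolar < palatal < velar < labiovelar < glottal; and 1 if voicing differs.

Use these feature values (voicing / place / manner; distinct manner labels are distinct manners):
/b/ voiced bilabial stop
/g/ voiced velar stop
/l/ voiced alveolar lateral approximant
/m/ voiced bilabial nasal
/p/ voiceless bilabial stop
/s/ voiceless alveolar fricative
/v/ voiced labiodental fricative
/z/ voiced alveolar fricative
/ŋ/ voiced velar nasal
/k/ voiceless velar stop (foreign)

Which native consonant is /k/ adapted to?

g

/g/ is closest: same manner (stop), place distance 0 (velar→velar), voicing differs (+1); total 1. Next closest is /ŋ/ at distance 5.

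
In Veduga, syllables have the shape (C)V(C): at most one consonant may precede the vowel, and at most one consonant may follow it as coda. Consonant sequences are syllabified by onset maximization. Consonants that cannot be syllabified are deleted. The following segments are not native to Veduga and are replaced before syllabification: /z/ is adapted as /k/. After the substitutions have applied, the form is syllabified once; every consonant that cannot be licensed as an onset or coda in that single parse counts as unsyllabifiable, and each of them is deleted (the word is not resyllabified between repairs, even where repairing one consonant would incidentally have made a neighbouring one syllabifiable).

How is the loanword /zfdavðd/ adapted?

Substitution: /z/ → /k/, giving /kfdavðd/.
The consonants /k/, /f/, /ð/, /d/ cannot be parsed into a legal (C)V(C) syllable (at most one coda consonant is licensed; onsets are limited to one consonant).
Each unlicensed consonant is deleted: /k/, /f/, /ð/, /d/.

dav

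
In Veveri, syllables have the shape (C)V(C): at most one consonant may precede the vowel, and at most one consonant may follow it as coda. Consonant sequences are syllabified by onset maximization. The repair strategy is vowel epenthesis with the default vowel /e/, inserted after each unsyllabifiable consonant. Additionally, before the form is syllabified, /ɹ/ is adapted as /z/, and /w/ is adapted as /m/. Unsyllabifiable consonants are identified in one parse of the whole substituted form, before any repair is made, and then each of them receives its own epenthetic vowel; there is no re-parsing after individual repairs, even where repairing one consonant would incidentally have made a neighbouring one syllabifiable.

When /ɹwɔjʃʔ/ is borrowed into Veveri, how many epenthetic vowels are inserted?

After substitution the input is /zmɔjʃʔ/.
The unsyllabifiable consonants are /z/, /ʃ/, /ʔ/; each receives one epenthetic vowel.

3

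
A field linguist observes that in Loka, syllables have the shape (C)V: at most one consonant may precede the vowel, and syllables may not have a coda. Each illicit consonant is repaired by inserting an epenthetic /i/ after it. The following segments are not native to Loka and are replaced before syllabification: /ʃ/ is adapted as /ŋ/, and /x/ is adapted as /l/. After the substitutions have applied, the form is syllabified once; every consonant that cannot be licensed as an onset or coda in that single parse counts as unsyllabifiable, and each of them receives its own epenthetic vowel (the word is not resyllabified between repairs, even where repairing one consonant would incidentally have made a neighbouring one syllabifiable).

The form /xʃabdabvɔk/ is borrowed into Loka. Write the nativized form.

liŋabidabivɔki

Substitution: /x/ → /l/, /ʃ/ → /ŋ/, giving /lŋabdabvɔk/.
Under (C)V, the unsyllabifiable consonants are /l/, /b/, /b/, /k/ (no codas are permitted; onsets are limited to one consonant).
Epenthesis after each stranded consonant: /l/ → /li/, /b/ → /bi/, /b/ → /bi/, /k/ → /ki/.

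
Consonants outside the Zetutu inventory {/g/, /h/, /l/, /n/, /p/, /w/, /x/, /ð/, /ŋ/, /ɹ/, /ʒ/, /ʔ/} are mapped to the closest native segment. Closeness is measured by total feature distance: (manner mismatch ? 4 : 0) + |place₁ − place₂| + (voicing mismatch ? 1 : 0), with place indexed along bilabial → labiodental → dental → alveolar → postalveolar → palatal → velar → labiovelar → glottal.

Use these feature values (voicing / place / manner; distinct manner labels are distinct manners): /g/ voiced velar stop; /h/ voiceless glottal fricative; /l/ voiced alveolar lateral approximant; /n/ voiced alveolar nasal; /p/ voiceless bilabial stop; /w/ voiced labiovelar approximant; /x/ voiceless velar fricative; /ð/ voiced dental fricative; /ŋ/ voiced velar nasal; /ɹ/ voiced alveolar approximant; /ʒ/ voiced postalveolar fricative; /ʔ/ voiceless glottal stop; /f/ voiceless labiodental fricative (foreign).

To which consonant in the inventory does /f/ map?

ð

/ð/ is closest: same manner (fricative), place distance 1 (labiodental→dental), voicing differs (+1); total 2. Next closest is /ʒ/ at distance 4.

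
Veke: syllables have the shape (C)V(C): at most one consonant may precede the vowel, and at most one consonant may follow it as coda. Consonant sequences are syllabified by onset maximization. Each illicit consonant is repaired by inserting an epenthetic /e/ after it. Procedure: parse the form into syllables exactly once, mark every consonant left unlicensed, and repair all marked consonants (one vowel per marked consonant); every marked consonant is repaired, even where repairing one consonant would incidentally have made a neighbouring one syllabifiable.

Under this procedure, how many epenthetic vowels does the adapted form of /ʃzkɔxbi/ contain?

2

The unsyllabifiable consonants are /ʃ/, /z/; each receives one epenthetic vowel.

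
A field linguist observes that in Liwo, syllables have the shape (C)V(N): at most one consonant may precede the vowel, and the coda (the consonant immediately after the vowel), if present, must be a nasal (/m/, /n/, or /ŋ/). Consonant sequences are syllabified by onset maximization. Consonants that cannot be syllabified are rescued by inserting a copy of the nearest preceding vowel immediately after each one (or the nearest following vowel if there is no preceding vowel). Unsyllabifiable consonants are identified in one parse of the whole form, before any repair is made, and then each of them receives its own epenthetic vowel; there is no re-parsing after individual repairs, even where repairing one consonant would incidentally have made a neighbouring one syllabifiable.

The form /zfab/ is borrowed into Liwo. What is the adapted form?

zafaba

Syllabifying with onset maximization leaves /z/, /b/ stranded (only a nasal (/m/, /n/, or /ŋ/) is licensed in coda position; onsets are limited to one consonant).
Epenthesis after each stranded consonant: /z/ → /za/, /b/ → /ba/.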